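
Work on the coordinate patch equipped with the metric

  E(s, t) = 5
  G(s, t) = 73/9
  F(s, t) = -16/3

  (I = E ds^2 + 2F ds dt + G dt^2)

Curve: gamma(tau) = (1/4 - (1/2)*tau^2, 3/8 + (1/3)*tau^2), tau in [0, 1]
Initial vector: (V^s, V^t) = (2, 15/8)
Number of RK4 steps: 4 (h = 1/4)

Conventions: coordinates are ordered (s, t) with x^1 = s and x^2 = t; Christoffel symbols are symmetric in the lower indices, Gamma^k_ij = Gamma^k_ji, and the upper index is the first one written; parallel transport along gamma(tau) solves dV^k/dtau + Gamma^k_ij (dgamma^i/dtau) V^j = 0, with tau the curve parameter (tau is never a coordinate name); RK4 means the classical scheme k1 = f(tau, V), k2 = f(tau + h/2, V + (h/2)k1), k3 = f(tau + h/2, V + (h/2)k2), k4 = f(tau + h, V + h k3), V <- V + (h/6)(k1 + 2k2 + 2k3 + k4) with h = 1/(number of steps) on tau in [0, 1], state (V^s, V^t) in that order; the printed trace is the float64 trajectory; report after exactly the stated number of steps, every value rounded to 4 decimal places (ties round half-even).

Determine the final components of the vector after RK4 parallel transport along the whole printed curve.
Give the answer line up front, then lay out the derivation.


Answer: V^s = 2.0000, V^t = 1.8750

gamma'(tau) = (-tau, (2/3)*tau); f(tau, V)^k = -Gamma^k_ij(gamma(tau)) gamma'^i(tau) V^j; h = 1/4; intermediate values shown to 6 dp
curve data and Christoffel symbols at the stage parameters:
  tau = 0.000000: gamma = (0.250000, 0.375000), gamma' = (0.000000, 0.000000); Gamma_sss = 0.000000, Gamma_sst = 0.000000, Gamma_stt = 0.000000, Gamma_tss = 0.000000, Gamma_tst = 0.000000, Gamma_ttt = 0.000000
  tau = 0.125000: gamma = (0.242188, 0.380208), gamma' = (-0.125000, 0.083333); Gamma_sss = 0.000000, Gamma_sst = 0.000000, Gamma_stt = 0.000000, Gamma_tss = 0.000000, Gamma_tst = 0.000000, Gamma_ttt = 0.000000
  tau = 0.250000: gamma = (0.218750, 0.395833), gamma' = (-0.250000, 0.166667); Gamma_sss = 0.000000, Gamma_sst = 0.000000, Gamma_stt = 0.000000, Gamma_tss = 0.000000, Gamma_tst = 0.000000, Gamma_ttt = 0.000000
  tau = 0.375000: gamma = (0.179688, 0.421875), gamma' = (-0.375000, 0.250000); Gamma_sss = 0.000000, Gamma_sst = 0.000000, Gamma_stt = 0.000000, Gamma_tss = 0.000000, Gamma_tst = 0.000000, Gamma_ttt = 0.000000
  tau = 0.500000: gamma = (0.125000, 0.458333), gamma' = (-0.500000, 0.333333); Gamma_sss = 0.000000, Gamma_sst = 0.000000, Gamma_stt = 0.000000, Gamma_tss = 0.000000, Gamma_tst = 0.000000, Gamma_ttt = 0.000000
  tau = 0.625000: gamma = (0.054688, 0.505208), gamma' = (-0.625000, 0.416667); Gamma_sss = 0.000000, Gamma_sst = 0.000000, Gamma_stt = 0.000000, Gamma_tss = 0.000000, Gamma_tst = 0.000000, Gamma_ttt = 0.000000
  tau = 0.750000: gamma = (-0.031250, 0.562500), gamma' = (-0.750000, 0.500000); Gamma_sss = 0.000000, Gamma_sst = 0.000000, Gamma_stt = 0.000000, Gamma_tss = 0.000000, Gamma_tst = 0.000000, Gamma_ttt = 0.000000
  tau = 0.875000: gamma = (-0.132812, 0.630208), gamma' = (-0.875000, 0.583333); Gamma_sss = 0.000000, Gamma_sst = 0.000000, Gamma_stt = 0.000000, Gamma_tss = 0.000000, Gamma_tst = 0.000000, Gamma_ttt = 0.000000
  tau = 1.000000: gamma = (-0.250000, 0.708333), gamma' = (-1.000000, 0.666667); Gamma_sss = 0.000000, Gamma_sst = 0.000000, Gamma_stt = 0.000000, Gamma_tss = 0.000000, Gamma_tst = 0.000000, Gamma_ttt = 0.000000
step 0: V^s = 2.0000, V^t = 1.8750
step 1: k1 = (0.000000, 0.000000), k2 = (0.000000, 0.000000), k3 = (0.000000, 0.000000), k4 = (0.000000, 0.000000); V <- V + (h/6)(k1 + 2k2 + 2k3 + k4): V^s = 2.0000, V^t = 1.8750
step 2: k1 = (0.000000, 0.000000), k2 = (0.000000, 0.000000), k3 = (0.000000, 0.000000), k4 = (0.000000, 0.000000); V <- V + (h/6)(k1 + 2k2 + 2k3 + k4): V^s = 2.0000, V^t = 1.8750
step 3: k1 = (0.000000, 0.000000), k2 = (0.000000, 0.000000), k3 = (0.000000, 0.000000), k4 = (0.000000, 0.000000); V <- V + (h/6)(k1 + 2k2 + 2k3 + k4): V^s = 2.0000, V^t = 1.8750
step 4: k1 = (0.000000, 0.000000), k2 = (0.000000, 0.000000), k3 = (0.000000, 0.000000), k4 = (0.000000, 0.000000); V <- V + (h/6)(k1 + 2k2 + 2k3 + k4): V^s = 2.0000, V^t = 1.8750


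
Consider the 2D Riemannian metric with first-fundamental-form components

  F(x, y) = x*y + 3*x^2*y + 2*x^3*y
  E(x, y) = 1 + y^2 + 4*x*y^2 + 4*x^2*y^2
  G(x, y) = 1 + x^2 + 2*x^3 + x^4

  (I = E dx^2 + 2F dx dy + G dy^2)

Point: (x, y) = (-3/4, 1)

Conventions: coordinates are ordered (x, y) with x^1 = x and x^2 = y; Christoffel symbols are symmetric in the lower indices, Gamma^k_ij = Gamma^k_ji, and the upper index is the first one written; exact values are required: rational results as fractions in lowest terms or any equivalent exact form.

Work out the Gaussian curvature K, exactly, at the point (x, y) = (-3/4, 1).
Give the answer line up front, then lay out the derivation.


Answer: K = -16384/108241

E = 5/4, F = 3/32, G = 265/256, EG - F^2 = 329/256 at the point
E_x = -2, E_y = 1/2, F_x = -1/8, F_y = 3/32, G_x = 3/16, G_y = 0
E_yy = 1/2, F_xy = -1/8, G_xx = -1/4
K follows from Brioschi's formula, (det M1 - det M2)/(EG - F^2)^2.
M1 = [[-E_yy/2 + F_xy - G_xx/2, E_x/2, F_x - E_y/2], [F_y - G_x/2, E, F], [G_y/2, F, G]] = [[-1/4, -1, -3/8], [0, 5/4, 3/32], [0, 3/32, 265/256]]; det M1 = -329/1024
M2 = [[0, E_y/2, G_x/2], [E_y/2, E, F], [G_x/2, F, G]] = [[0, 1/4, 3/32], [1/4, 5/4, 3/32], [3/32, 3/32, 265/256]]; det M2 = -73/1024
det M1 - det M2 = -1/4; K = -1/4 / (329/256)^2 = -16384/108241


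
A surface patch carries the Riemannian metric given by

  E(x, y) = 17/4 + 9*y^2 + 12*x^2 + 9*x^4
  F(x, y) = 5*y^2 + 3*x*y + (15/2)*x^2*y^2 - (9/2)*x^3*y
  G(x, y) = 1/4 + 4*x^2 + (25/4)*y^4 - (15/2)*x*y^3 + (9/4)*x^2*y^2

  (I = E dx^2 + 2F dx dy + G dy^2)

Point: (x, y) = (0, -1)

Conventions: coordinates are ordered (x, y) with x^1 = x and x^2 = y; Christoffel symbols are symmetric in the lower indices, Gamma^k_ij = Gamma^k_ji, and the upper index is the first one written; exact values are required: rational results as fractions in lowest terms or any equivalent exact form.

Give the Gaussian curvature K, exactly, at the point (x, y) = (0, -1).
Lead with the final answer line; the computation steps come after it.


Answer: K = 18833/79707

E = 53/4, F = 5, G = 13/2, EG - F^2 = 489/8 at the point
E_x = 0, E_y = -18, F_x = -3, F_y = -10, G_x = 15/2, G_y = -25
E_yy = 18, F_xy = 3, G_xx = 25/2
Using the Brioschi determinant formula for K from the metric derivatives:
M1 = [[-E_yy/2 + F_xy - G_xx/2, E_x/2, F_x - E_y/2], [F_y - G_x/2, E, F], [G_y/2, F, G]] = [[-49/4, 0, 6], [-55/4, 53/4, 5], [-25/2, 5, 13/2]]; det M1 = -5361/32
M2 = [[0, E_y/2, G_x/2], [E_y/2, E, F], [G_x/2, F, G]] = [[0, -9, 15/4], [-9, 53/4, 5], [15/4, 5, 13/2]]; det M2 = -67221/64
det M1 - det M2 = 56499/64; K = 56499/64 / (489/8)^2 = 18833/79707


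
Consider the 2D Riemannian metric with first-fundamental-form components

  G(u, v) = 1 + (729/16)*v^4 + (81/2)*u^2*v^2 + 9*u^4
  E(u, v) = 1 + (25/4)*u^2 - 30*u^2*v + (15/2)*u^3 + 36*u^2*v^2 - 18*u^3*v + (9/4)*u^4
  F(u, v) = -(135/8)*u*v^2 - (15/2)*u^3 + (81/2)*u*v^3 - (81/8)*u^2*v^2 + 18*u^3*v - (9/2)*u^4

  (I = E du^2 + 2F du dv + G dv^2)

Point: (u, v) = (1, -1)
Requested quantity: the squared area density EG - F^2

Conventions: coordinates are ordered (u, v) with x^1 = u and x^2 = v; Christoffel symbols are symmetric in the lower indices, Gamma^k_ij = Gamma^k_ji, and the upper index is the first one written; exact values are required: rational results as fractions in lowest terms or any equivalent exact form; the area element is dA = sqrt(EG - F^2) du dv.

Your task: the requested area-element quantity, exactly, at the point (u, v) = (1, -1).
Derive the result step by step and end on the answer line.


E = 101, F = -195/2, G = 1537/16; EG - F^2 = 3137/16

Answer: EG - F^2 = 3137/16


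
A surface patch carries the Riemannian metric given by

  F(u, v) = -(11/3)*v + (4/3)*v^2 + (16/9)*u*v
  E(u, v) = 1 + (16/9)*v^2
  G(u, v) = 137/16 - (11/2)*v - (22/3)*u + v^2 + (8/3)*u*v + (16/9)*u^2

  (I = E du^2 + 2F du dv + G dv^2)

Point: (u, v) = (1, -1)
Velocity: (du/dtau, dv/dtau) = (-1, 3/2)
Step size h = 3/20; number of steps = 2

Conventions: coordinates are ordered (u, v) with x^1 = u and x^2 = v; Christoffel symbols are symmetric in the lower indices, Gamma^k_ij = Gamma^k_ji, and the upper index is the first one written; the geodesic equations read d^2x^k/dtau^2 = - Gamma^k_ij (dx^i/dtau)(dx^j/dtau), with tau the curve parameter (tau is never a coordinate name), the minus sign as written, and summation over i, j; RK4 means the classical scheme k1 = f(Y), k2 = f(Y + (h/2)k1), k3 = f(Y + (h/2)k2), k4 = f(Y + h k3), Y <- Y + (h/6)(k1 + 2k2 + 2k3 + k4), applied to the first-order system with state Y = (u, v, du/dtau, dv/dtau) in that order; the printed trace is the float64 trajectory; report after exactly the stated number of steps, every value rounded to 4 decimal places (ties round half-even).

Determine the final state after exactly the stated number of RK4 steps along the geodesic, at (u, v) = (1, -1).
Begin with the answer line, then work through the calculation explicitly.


Answer: u = 0.6883, v = -0.5750, du/dtau = -1.0751, dv/dtau = 1.3247

f(Y) = (du/dtau, dv/dtau, -Gamma^u_ij Y'^i Y'^j, -Gamma^v_ij Y'^i Y'^j) with the Gammas evaluated at the stage position; h = 0.150000; intermediate values shown to 6 dp
step 0: u = 1.0000, v = -1.0000, du/dtau = -1.0000, dv/dtau = 1.5000
step 1:
  k1: at (u, v) = (1.000000, -1.000000), (du/dtau, dv/dtau) = (-1.000000, 1.500000); Gamma_uuu = 0.000000, Gamma_uuv = -0.206285, Gamma_uvv = -0.154714, Gamma_vuu = 0.000000, Gamma_vuv = -0.373892, Gamma_vvv = -0.280419; k1 = (-1.000000, 1.500000, -0.270749, -0.490733)
  k2: at (u, v) = (0.925000, -0.887500), (du/dtau, dv/dtau) = (-1.020306, 1.463195); Gamma_uuu = 0.000000, Gamma_uuv = -0.192875, Gamma_uvv = -0.144657, Gamma_vuu = 0.000000, Gamma_vuv = -0.391863, Gamma_vvv = -0.293897; k2 = (-1.020306, 1.463195, -0.266189, -0.540814)
  k3: at (u, v) = (0.923477, -0.890260), (du/dtau, dv/dtau) = (-1.019964, 1.459439); Gamma_uuu = 0.000000, Gamma_uuv = -0.192726, Gamma_uvv = -0.144545, Gamma_vuu = 0.000000, Gamma_vuv = -0.391124, Gamma_vvv = -0.293343; k3 = (-1.019964, 1.459439, -0.265901, -0.539626)
  k4: at (u, v) = (0.847005, -0.781084), (du/dtau, dv/dtau) = (-1.039885, 1.419056); Gamma_uuu = 0.000000, Gamma_uuv = -0.176824, Gamma_uvv = -0.132618, Gamma_vuu = 0.000000, Gamma_vuv = -0.407785, Gamma_vvv = -0.305838; k4 = (-1.039885, 1.419056, -0.254807, -0.587626)
  Y <- Y + (h/6)(k1 + 2k2 + 2k3 + k4): u = 0.8470, v = -0.7809, du/dtau = -1.0397, dv/dtau = 1.4190
step 2:
  k1: at (u, v) = (0.846989, -0.780892), (du/dtau, dv/dtau) = (-1.039743, 1.419019); Gamma_uuu = 0.000000, Gamma_uuv = -0.176811, Gamma_uvv = -0.132608, Gamma_vuu = 0.000000, Gamma_vuv = -0.407826, Gamma_vvv = -0.305869; k1 = (-1.039743, 1.419019, -0.254717, -0.587522)
  k2: at (u, v) = (0.769009, -0.674465), (du/dtau, dv/dtau) = (-1.058847, 1.374955); Gamma_uuu = 0.000000, Gamma_uuv = -0.158510, Gamma_uvv = -0.118883, Gamma_vuu = 0.000000, Gamma_vuv = -0.422874, Gamma_vvv = -0.317155; k2 = (-1.058847, 1.374955, -0.236792, -0.631714)
  k3: at (u, v) = (0.767576, -0.677770), (du/dtau, dv/dtau) = (-1.057503, 1.371641); Gamma_uuu = 0.000000, Gamma_uuv = -0.158595, Gamma_uvv = -0.118946, Gamma_vuu = 0.000000, Gamma_vuv = -0.421952, Gamma_vvv = -0.316464; k3 = (-1.057503, 1.371641, -0.236303, -0.628700)
  k4: at (u, v) = (0.688364, -0.575146), (du/dtau, dv/dtau) = (-1.075189, 1.324714); Gamma_uuu = 0.000000, Gamma_uuv = -0.138486, Gamma_uvv = -0.103864, Gamma_vuu = 0.000000, Gamma_vuv = -0.434734, Gamma_vvv = -0.326050; k4 = (-1.075189, 1.324714, -0.212227, -0.666223)
  Y <- Y + (h/6)(k1 + 2k2 + 2k3 + k4): u = 0.6883, v = -0.5750, du/dtau = -1.0751, dv/dtau = 1.3247


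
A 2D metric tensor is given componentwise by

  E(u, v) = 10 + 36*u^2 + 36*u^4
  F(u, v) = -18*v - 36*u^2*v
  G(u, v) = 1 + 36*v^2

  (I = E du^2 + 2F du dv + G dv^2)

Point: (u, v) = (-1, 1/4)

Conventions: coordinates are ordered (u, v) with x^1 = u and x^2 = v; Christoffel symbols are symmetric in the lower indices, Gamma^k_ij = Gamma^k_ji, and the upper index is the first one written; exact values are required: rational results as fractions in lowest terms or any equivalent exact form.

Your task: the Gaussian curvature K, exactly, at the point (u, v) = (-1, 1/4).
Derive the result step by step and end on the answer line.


E = 82, F = -27/2, G = 13/4, EG - F^2 = 337/4 at the point
E_u = -216, E_v = 0, F_u = 18, F_v = -54, G_u = 0, G_v = 18
E_vv = 0, F_uv = 72, G_uu = 0
The intrinsic route: Brioschi's K = (det M1 - det M2)/(EG - F^2)^2.
M1 = [[-E_vv/2 + F_uv - G_uu/2, E_u/2, F_u - E_v/2], [F_v - G_u/2, E, F], [G_v/2, F, G]] = [[72, -108, 18], [-54, 82, -27/2], [9, -27/2, 13/4]]; det M1 = 72
M2 = [[0, E_v/2, G_u/2], [E_v/2, E, F], [G_u/2, F, G]] = [[0, 0, 0], [0, 82, -27/2], [0, -27/2, 13/4]]; det M2 = 0
det M1 - det M2 = 72; K = 72 / (337/4)^2 = 1152/113569

Answer: K = 1152/113569


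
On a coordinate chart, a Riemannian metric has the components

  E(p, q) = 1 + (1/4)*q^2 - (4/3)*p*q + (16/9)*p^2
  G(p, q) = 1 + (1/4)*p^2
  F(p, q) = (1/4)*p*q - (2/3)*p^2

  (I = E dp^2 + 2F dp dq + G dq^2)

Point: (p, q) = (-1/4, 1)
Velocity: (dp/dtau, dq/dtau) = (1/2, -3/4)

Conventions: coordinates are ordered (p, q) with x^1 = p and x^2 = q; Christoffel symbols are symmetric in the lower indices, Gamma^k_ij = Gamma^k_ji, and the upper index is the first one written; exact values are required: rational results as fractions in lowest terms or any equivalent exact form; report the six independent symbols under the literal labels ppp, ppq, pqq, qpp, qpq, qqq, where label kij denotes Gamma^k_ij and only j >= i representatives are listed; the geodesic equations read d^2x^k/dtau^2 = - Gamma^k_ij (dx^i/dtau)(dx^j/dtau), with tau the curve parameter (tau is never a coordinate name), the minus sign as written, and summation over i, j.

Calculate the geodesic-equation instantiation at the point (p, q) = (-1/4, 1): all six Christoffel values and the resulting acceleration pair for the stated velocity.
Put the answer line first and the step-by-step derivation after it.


Answer: Gamma_ppp = -128/197, Gamma_ppq = 48/197, Gamma_pqq = 0, Gamma_qpp = 96/985, Gamma_qpq = -36/985, Gamma_qqq = 0; accelerations (d^2p/dtau^2, d^2q/dtau^2) = (68/197, -51/985)

E = 61/36, F = -5/48, G = 65/64 at the point
E_p = -20/9, E_q = 5/6, F_p = 7/12, F_q = -1/16, G_p = -1/8, G_q = 0
EG - F^2 = 985/576;  g^inv = (576/985) * [[65/64, 5/48], [5/48, 61/36]]
first-kind symbols [ij,l] = (1/2)(d_i g_jl + d_j g_il - d_l g_ij): [pp,p] = E_p/2 = -10/9, [pp,q] = F_p - E_q/2 = 1/6, [pq,p] = E_q/2 = 5/12, [pq,q] = G_p/2 = -1/16, [qq,p] = F_q - G_p/2 = 0, [qq,q] = G_q/2 = 0
Gamma^p_ij = (G*[ij,p] - F*[ij,q])/(EG - F^2), Gamma^q_ij = (E*[ij,q] - F*[ij,p])/(EG - F^2)
Gamma_ppp = -128/197, Gamma_ppq = 48/197, Gamma_pqq = 0, Gamma_qpp = 96/985, Gamma_qpq = -36/985, Gamma_qqq = 0
d^2p/dtau^2 = -(Gamma_ppp*(1/2)^2 + 2*Gamma_ppq*(1/2)*(-3/4) + Gamma_pqq*(-3/4)^2) = 68/197
d^2q/dtau^2 = -(Gamma_qpp*(1/2)^2 + 2*Gamma_qpq*(1/2)*(-3/4) + Gamma_qqq*(-3/4)^2) = -51/985


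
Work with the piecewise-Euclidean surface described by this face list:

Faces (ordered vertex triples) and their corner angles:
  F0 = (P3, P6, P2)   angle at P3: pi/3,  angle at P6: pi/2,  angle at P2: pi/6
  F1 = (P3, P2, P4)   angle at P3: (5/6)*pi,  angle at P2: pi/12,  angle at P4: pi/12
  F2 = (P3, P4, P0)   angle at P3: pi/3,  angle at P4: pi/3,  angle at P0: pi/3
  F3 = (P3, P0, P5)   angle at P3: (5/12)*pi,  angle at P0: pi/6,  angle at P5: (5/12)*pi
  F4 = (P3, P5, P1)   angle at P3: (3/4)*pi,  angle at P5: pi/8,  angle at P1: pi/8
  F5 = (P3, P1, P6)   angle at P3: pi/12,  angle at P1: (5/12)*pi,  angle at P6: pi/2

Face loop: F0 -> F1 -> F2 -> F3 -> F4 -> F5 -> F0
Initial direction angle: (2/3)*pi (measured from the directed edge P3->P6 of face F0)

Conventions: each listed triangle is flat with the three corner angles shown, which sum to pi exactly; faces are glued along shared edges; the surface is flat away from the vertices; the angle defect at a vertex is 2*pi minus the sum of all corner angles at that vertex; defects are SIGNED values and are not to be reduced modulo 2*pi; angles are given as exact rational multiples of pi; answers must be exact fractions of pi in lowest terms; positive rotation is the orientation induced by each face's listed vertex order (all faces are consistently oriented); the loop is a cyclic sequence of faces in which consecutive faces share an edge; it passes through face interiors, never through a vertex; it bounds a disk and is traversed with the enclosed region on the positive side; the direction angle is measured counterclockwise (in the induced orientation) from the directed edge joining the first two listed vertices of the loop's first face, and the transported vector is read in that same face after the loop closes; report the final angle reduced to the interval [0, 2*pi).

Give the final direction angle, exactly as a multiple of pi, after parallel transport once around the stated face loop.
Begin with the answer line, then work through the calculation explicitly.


Answer: final direction angle = (23/12)*pi

enclosed vertex P3: corner angles sum to (11/4)*pi, defect = 2*pi - (11/4)*pi = (-3/4)*pi
by Gauss-Bonnet the loop rotates the vector by the enclosed defect sum (positive orientation, mod 2*pi)
final angle = (2/3)*pi - (3/4)*pi = (23/12)*pi (mod 2*pi)


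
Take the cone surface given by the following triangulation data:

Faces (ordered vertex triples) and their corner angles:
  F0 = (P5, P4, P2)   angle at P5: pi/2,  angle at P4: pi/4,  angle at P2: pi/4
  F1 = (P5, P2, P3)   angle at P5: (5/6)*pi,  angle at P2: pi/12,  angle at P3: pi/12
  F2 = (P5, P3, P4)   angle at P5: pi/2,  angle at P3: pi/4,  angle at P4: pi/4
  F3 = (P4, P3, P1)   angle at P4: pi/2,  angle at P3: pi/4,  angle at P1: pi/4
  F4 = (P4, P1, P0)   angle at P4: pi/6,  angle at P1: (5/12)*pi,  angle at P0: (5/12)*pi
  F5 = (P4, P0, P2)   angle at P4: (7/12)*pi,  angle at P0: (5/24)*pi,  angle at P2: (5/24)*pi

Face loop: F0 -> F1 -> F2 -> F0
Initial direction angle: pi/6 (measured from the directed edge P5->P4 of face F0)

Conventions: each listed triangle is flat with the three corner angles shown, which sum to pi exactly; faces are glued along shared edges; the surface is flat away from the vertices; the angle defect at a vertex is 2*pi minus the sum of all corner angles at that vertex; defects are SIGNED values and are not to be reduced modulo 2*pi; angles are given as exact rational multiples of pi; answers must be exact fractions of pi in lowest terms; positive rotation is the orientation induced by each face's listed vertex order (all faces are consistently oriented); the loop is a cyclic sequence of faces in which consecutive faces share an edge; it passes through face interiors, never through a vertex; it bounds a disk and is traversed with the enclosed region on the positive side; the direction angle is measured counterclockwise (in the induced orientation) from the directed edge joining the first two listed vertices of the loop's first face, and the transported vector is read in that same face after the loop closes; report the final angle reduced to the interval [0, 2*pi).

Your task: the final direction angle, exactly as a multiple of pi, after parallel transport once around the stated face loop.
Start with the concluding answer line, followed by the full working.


Answer: final direction angle = pi/3

enclosed vertex P5: corner angles sum to (11/6)*pi, defect = 2*pi - (11/6)*pi = pi/6
the rotation equals the total enclosed defect, so the final angle is initial + defects (mod 2*pi)
final angle = pi/6 + pi/6 = pi/3 (mod 2*pi)


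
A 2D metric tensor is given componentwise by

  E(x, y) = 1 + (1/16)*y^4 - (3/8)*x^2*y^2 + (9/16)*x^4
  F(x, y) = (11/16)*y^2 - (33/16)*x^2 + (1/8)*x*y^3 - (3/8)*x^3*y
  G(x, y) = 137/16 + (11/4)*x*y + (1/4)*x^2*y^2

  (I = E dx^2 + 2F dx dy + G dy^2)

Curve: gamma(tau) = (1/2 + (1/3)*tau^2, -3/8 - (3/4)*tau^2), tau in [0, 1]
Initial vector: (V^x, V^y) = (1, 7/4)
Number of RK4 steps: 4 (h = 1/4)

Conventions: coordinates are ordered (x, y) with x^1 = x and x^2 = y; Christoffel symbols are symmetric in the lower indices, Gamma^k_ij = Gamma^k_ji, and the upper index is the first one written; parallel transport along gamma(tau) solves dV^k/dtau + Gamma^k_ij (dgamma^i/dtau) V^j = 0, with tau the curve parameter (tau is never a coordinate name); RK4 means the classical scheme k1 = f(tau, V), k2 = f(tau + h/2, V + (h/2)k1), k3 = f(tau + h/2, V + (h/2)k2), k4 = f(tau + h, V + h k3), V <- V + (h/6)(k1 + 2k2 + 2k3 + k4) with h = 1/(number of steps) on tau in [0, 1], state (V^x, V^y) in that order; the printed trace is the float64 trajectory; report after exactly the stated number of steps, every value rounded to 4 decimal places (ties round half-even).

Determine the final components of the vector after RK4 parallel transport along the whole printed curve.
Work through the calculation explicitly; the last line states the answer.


gamma'(tau) = ((2/3)*tau, -(3/2)*tau); f(tau, V)^k = -Gamma^k_ij(gamma(tau)) gamma'^i(tau) V^j; h = 1/4; intermediate values shown to 6 dp
curve data and Christoffel symbols at the stage parameters:
  tau = 0.000000: gamma = (0.500000, -0.375000), gamma' = (0.000000, 0.000000); Gamma_xxx = 0.014143, Gamma_xxy = 0.003536, Gamma_xyy = -0.004714, Gamma_yxx = -0.246592, Gamma_yxy = -0.061648, Gamma_yyy = 0.082197
  tau = 0.125000: gamma = (0.505208, -0.386719), gamma' = (0.083333, -0.187500); Gamma_xxx = 0.014486, Gamma_xxy = 0.003696, Gamma_xyy = -0.004829, Gamma_yxx = -0.249421, Gamma_yxy = -0.063641, Gamma_yyy = 0.083140
  tau = 0.250000: gamma = (0.520833, -0.421875), gamma' = (0.166667, -0.375000); Gamma_xxx = 0.015532, Gamma_xxy = 0.004194, Gamma_xyy = -0.005177, Gamma_yxx = -0.257968, Gamma_yxy = -0.069651, Gamma_yyy = 0.085989
  tau = 0.375000: gamma = (0.546875, -0.480469), gamma' = (0.250000, -0.562500); Gamma_xxx = 0.017331, Gamma_xxy = 0.005076, Gamma_xyy = -0.005777, Gamma_yxx = -0.272429, Gamma_yxy = -0.079783, Gamma_yyy = 0.090810
  tau = 0.500000: gamma = (0.583333, -0.562500), gamma' = (0.333333, -0.750000); Gamma_xxx = 0.019965, Gamma_xxy = 0.006417, Gamma_xyy = -0.006655, Gamma_yxx = -0.293168, Gamma_yxy = -0.094233, Gamma_yyy = 0.097723
  tau = 0.625000: gamma = (0.630208, -0.667969), gamma' = (0.416667, -0.937500); Gamma_xxx = 0.023535, Gamma_xxy = 0.008315, Gamma_xyy = -0.007845, Gamma_yxx = -0.320775, Gamma_yxy = -0.113332, Gamma_yyy = 0.106925
  tau = 0.750000: gamma = (0.687500, -0.796875), gamma' = (0.500000, -1.125000); Gamma_xxx = 0.028156, Gamma_xxy = 0.010878, Gamma_xyy = -0.009385, Gamma_yxx = -0.356167, Gamma_yxy = -0.137610, Gamma_yyy = 0.118722
  tau = 0.875000: gamma = (0.755208, -0.949219), gamma' = (0.583333, -1.312500); Gamma_xxx = 0.033931, Gamma_xxy = 0.014216, Gamma_xyy = -0.011310, Gamma_yxx = -0.400733, Gamma_yxy = -0.167893, Gamma_yyy = 0.133578
  tau = 1.000000: gamma = (0.833333, -1.125000), gamma' = (0.666667, -1.500000); Gamma_xxx = 0.040912, Gamma_xxy = 0.018411, Gamma_xyy = -0.013637, Gamma_yxx = -0.456550, Gamma_yxy = -0.205448, Gamma_yyy = 0.152183
step 0: V^x = 1.0000, V^y = 1.7500
step 1: k1 = (0.000000, 0.000000), k2 = (-0.002638, 0.045414), k3 = (-0.002644, 0.045529), k4 = (-0.005666, 0.094109); V <- V + (h/6)(k1 + 2k2 + 2k3 + k4): V^x = 0.9993, V^y = 1.7615
step 2: k1 = (-0.005666, 0.094114), k2 = (-0.009488, 0.149146), k3 = (-0.009519, 0.149623), k4 = (-0.014663, 0.215316); V <- V + (h/6)(k1 + 2k2 + 2k3 + k4): V^x = 0.9969, V^y = 1.7993
step 3: k1 = (-0.014666, 0.215355), k2 = (-0.021760, 0.296572), k3 = (-0.021868, 0.298045), k4 = (-0.031800, 0.402269); V <- V + (h/6)(k1 + 2k2 + 2k3 + k4): V^x = 0.9913, V^y = 1.8746
step 4: k1 = (-0.031813, 0.402424), k2 = (-0.045657, 0.539220), k3 = (-0.046051, 0.543870), k4 = (-0.065471, 0.730603); V <- V + (h/6)(k1 + 2k2 + 2k3 + k4): V^x = 0.9796, V^y = 2.0120

Answer: V^x = 0.9796, V^y = 2.0120


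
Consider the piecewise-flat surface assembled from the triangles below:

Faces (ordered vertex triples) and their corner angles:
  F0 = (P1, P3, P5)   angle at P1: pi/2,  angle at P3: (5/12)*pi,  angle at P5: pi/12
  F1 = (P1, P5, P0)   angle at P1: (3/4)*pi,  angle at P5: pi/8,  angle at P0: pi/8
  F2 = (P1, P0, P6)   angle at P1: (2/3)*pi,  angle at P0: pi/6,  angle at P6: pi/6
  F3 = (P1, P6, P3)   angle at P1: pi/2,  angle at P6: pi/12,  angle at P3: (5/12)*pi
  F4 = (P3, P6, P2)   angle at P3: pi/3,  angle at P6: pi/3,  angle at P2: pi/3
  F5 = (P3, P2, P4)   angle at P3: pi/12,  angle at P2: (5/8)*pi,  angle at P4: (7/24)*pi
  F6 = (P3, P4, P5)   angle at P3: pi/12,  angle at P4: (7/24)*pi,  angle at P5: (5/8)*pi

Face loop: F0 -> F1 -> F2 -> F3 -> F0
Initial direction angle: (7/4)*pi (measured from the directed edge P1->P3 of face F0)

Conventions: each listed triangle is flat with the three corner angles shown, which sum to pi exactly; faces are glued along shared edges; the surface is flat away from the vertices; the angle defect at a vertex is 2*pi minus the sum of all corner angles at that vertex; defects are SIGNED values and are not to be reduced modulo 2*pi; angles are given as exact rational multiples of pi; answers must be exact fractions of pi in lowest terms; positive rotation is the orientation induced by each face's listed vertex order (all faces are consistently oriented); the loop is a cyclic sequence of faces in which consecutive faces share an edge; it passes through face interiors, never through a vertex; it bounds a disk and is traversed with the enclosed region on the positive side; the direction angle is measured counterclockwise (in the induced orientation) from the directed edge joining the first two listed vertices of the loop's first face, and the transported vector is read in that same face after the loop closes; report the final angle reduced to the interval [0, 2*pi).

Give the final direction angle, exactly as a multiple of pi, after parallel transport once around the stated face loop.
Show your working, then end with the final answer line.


enclosed vertex P1: corner angles sum to (29/12)*pi, defect = 2*pi - (29/12)*pi = (-5/12)*pi
adding the enclosed defects to the starting angle (mod 2*pi, induced orientation) gives the holonomy
final angle = (7/4)*pi - (5/12)*pi = (4/3)*pi (mod 2*pi)

Answer: final direction angle = (4/3)*pi


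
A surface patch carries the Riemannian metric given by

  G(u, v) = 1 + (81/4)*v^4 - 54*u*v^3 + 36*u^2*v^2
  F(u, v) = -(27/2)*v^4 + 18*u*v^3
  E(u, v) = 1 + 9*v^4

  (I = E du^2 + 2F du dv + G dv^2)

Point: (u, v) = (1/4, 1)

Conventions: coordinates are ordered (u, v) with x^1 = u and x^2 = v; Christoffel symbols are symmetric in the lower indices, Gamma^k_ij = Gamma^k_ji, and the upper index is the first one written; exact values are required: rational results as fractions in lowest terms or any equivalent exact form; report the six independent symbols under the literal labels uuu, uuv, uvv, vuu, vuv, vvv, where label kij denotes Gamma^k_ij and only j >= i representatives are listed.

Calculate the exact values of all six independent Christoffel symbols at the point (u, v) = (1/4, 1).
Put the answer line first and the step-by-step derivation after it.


Answer: Gamma_uuu = 0, Gamma_uuv = 18/19, Gamma_uvv = -45/38, Gamma_vuu = 0, Gamma_vuv = -18/19, Gamma_vvv = 45/38

E = 10, F = -9, G = 10 at the point
E_u = 0, E_v = 36, F_u = 18, F_v = -81/2, G_u = -36, G_v = 45
EG - F^2 = 19;  g^inv = (1/19) * [[10, 9], [9, 10]]
first-kind symbols [ij,l] = (1/2)(d_i g_jl + d_j g_il - d_l g_ij): [uu,u] = E_u/2 = 0, [uu,v] = F_u - E_v/2 = 0, [uv,u] = E_v/2 = 18, [uv,v] = G_u/2 = -18, [vv,u] = F_v - G_u/2 = -45/2, [vv,v] = G_v/2 = 45/2
Gamma^u_ij = (G*[ij,u] - F*[ij,v])/(EG - F^2), Gamma^v_ij = (E*[ij,v] - F*[ij,u])/(EG - F^2)


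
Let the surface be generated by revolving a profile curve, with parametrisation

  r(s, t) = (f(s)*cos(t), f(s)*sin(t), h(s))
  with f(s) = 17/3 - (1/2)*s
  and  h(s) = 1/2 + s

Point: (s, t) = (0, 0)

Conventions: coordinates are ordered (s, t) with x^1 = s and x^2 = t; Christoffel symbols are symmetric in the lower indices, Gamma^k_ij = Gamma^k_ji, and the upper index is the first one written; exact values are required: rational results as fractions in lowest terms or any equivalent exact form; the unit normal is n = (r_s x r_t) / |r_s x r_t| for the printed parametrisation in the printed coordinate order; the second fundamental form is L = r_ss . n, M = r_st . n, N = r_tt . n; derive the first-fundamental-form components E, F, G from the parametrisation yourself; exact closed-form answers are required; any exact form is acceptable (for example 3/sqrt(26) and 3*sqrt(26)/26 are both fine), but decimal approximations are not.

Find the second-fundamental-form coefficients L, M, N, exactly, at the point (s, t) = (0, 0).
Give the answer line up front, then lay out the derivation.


Answer: L = 0, M = 0, N = 34*sqrt(5)/15

f = 17/3, f' = -1/2, f'' = 0, h' = 1, h'' = 0
E = 5/4, F = 0, G = 289/9; answer radicand W^2 = 5/4
unnormalised second-form numerators: l = 0, m = 0, n = 17/3; L = l/sqrt(5/4), and similarly M = m/sqrt(W^2), N = n/sqrt(W^2)


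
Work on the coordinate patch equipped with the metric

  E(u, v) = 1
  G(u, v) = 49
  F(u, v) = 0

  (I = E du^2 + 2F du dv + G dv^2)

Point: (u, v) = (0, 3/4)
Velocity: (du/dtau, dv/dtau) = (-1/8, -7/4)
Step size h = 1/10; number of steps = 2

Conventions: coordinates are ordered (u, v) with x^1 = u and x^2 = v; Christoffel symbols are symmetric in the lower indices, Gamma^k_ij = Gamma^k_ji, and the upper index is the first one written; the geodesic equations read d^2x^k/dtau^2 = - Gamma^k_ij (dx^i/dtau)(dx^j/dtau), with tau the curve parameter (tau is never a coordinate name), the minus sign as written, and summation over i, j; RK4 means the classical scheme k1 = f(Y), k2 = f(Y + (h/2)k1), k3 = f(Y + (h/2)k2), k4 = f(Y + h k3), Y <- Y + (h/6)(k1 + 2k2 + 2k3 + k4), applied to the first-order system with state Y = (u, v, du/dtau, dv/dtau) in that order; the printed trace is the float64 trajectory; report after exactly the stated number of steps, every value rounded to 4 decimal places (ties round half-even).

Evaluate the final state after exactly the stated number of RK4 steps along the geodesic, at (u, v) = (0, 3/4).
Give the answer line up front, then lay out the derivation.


Answer: u = -0.0250, v = 0.4000, du/dtau = -0.1250, dv/dtau = -1.7500

f(Y) = (du/dtau, dv/dtau, -Gamma^u_ij Y'^i Y'^j, -Gamma^v_ij Y'^i Y'^j) with the Gammas evaluated at the stage position; h = 0.100000; intermediate values shown to 6 dp
step 0: u = 0.0000, v = 0.7500, du/dtau = -0.1250, dv/dtau = -1.7500
step 1:
  k1: at (u, v) = (0.000000, 0.750000), (du/dtau, dv/dtau) = (-0.125000, -1.750000); Gamma_uuu = 0.000000, Gamma_uuv = 0.000000, Gamma_uvv = 0.000000, Gamma_vuu = 0.000000, Gamma_vuv = 0.000000, Gamma_vvv = 0.000000; k1 = (-0.125000, -1.750000, 0.000000, 0.000000)
  k2: at (u, v) = (-0.006250, 0.662500), (du/dtau, dv/dtau) = (-0.125000, -1.750000); Gamma_uuu = 0.000000, Gamma_uuv = 0.000000, Gamma_uvv = 0.000000, Gamma_vuu = 0.000000, Gamma_vuv = 0.000000, Gamma_vvv = 0.000000; k2 = (-0.125000, -1.750000, 0.000000, 0.000000)
  k3: at (u, v) = (-0.006250, 0.662500), (du/dtau, dv/dtau) = (-0.125000, -1.750000); Gamma_uuu = 0.000000, Gamma_uuv = 0.000000, Gamma_uvv = 0.000000, Gamma_vuu = 0.000000, Gamma_vuv = 0.000000, Gamma_vvv = 0.000000; k3 = (-0.125000, -1.750000, 0.000000, 0.000000)
  k4: at (u, v) = (-0.012500, 0.575000), (du/dtau, dv/dtau) = (-0.125000, -1.750000); Gamma_uuu = 0.000000, Gamma_uuv = 0.000000, Gamma_uvv = 0.000000, Gamma_vuu = 0.000000, Gamma_vuv = 0.000000, Gamma_vvv = 0.000000; k4 = (-0.125000, -1.750000, 0.000000, 0.000000)
  Y <- Y + (h/6)(k1 + 2k2 + 2k3 + k4): u = -0.0125, v = 0.5750, du/dtau = -0.1250, dv/dtau = -1.7500
step 2:
  k1: at (u, v) = (-0.012500, 0.575000), (du/dtau, dv/dtau) = (-0.125000, -1.750000); Gamma_uuu = 0.000000, Gamma_uuv = 0.000000, Gamma_uvv = 0.000000, Gamma_vuu = 0.000000, Gamma_vuv = 0.000000, Gamma_vvv = 0.000000; k1 = (-0.125000, -1.750000, 0.000000, 0.000000)
  k2: at (u, v) = (-0.018750, 0.487500), (du/dtau, dv/dtau) = (-0.125000, -1.750000); Gamma_uuu = 0.000000, Gamma_uuv = 0.000000, Gamma_uvv = 0.000000, Gamma_vuu = 0.000000, Gamma_vuv = 0.000000, Gamma_vvv = 0.000000; k2 = (-0.125000, -1.750000, 0.000000, 0.000000)
  k3: at (u, v) = (-0.018750, 0.487500), (du/dtau, dv/dtau) = (-0.125000, -1.750000); Gamma_uuu = 0.000000, Gamma_uuv = 0.000000, Gamma_uvv = 0.000000, Gamma_vuu = 0.000000, Gamma_vuv = 0.000000, Gamma_vvv = 0.000000; k3 = (-0.125000, -1.750000, 0.000000, 0.000000)
  k4: at (u, v) = (-0.025000, 0.400000), (du/dtau, dv/dtau) = (-0.125000, -1.750000); Gamma_uuu = 0.000000, Gamma_uuv = 0.000000, Gamma_uvv = 0.000000, Gamma_vuu = 0.000000, Gamma_vuv = 0.000000, Gamma_vvv = 0.000000; k4 = (-0.125000, -1.750000, 0.000000, 0.000000)
  Y <- Y + (h/6)(k1 + 2k2 + 2k3 + k4): u = -0.0250, v = 0.4000, du/dtau = -0.1250, dv/dtau = -1.7500


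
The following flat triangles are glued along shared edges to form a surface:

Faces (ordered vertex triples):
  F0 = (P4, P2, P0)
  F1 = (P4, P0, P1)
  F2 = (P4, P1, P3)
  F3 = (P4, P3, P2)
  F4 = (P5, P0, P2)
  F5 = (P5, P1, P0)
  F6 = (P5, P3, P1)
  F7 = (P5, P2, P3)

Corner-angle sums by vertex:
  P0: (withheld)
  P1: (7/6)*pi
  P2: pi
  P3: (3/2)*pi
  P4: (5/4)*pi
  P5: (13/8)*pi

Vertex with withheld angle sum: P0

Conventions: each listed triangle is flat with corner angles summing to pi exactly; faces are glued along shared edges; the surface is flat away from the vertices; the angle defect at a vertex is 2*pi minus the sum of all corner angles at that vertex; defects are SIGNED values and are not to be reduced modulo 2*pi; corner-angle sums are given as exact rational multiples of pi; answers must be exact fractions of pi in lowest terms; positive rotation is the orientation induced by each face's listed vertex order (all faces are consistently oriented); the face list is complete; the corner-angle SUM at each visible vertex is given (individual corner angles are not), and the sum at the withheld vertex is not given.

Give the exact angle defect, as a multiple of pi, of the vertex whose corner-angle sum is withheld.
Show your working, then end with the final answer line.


V = 6, E = 12, F = 8; chi = V - E + F = 2
Gauss-Bonnet: total defect = 2*pi*chi = 4*pi; visible defects sum to (83/24)*pi

Answer: defect(P0) = (13/24)*pi


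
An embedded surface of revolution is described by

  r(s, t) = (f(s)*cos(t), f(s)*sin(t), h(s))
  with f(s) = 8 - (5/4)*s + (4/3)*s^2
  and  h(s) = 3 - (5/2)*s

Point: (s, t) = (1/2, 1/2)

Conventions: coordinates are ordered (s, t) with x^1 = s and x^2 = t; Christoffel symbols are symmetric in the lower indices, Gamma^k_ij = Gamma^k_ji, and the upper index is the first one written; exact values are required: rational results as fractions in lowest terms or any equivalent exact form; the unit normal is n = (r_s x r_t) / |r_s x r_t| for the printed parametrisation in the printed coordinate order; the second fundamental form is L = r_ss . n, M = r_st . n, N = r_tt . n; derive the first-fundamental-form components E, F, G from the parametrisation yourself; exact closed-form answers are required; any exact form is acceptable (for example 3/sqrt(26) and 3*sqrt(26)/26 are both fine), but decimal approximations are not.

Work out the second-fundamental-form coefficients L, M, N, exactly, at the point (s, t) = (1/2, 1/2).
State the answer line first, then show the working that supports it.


Answer: L = 80*sqrt(901)/901, M = 0, N = -925*sqrt(901)/3604

f = 185/24, f' = 1/12, f'' = 8/3, h' = -5/2, h'' = 0
E = 901/144, F = 0, G = 34225/576; answer radicand W^2 = 901/144
unnormalised second-form numerators: l = 20/3, m = 0, n = -925/48; L = l/sqrt(901/144), and similarly M = m/sqrt(W^2), N = n/sqrt(W^2)


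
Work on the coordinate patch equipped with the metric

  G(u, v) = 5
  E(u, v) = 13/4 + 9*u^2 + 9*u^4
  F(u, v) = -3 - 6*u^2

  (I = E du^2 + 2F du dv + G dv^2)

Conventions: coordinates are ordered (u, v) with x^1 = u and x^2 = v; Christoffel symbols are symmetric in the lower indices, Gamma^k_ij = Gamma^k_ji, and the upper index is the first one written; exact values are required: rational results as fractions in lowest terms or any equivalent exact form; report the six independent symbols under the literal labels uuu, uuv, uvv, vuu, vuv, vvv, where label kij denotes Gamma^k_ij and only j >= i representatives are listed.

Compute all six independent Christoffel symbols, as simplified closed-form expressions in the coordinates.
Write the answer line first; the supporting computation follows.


Answer: Gamma_uuu = (72*u^3 + 36*u)/(36*u^4 + 36*u^2 + 29), Gamma_uuv = 0, Gamma_uvv = 0, Gamma_vuu = -48*u/(36*u^4 + 36*u^2 + 29), Gamma_vuv = 0, Gamma_vvv = 0

E = 13/4 + 9*u^2 + 9*u^4; F = -3 - 6*u^2; G = 5
Gamma^k_ij = (1/2) g^{kl} (d_i g_jl + d_j g_il - d_l g_ij), with g^inv = (1/(EG-F^2)) [[G, -F], [-F, E]]
first partials: E_u = 18*u + 36*u^3, E_v = 0, F_u = -12*u, F_v = 0, G_u = 0, G_v = 0
D = EG - F^2 = 29/4 + 9*u^2 + 9*u^4
expanded: Gamma^u_uu = (G E_u - 2F F_u + F E_v)/(2D), Gamma^u_uv = (G E_v - F G_u)/(2D), Gamma^u_vv = (2G F_v - G G_u - F G_v)/(2D), Gamma^v_uu = (2E F_u - E E_v - F E_u)/(2D), Gamma^v_uv = (E G_u - F E_v)/(2D), Gamma^v_vv = (E G_v - 2F F_v + F G_u)/(2D); substitute and cancel common factors


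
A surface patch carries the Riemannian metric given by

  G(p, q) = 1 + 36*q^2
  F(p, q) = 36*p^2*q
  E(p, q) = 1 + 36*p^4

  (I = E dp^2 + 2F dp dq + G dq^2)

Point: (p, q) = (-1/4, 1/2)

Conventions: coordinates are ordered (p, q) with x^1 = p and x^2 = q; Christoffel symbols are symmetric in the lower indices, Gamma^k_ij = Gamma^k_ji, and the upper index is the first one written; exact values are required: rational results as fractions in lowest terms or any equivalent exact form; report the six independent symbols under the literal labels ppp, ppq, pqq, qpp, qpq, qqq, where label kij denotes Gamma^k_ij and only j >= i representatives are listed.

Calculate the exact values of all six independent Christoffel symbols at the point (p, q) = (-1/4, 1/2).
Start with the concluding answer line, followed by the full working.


Answer: Gamma_ppp = -72/649, Gamma_ppq = 0, Gamma_pqq = 144/649, Gamma_qpp = -576/649, Gamma_qpq = 0, Gamma_qqq = 1152/649

E = 73/64, F = 9/8, G = 10 at the point
E_p = -9/4, E_q = 0, F_p = -9, F_q = 9/4, G_p = 0, G_q = 36
EG - F^2 = 649/64;  g^inv = (64/649) * [[10, -9/8], [-9/8, 73/64]]
first-kind symbols [ij,l] = (1/2)(d_i g_jl + d_j g_il - d_l g_ij): [pp,p] = E_p/2 = -9/8, [pp,q] = F_p - E_q/2 = -9, [pq,p] = E_q/2 = 0, [pq,q] = G_p/2 = 0, [qq,p] = F_q - G_p/2 = 9/4, [qq,q] = G_q/2 = 18
Gamma^p_ij = (G*[ij,p] - F*[ij,q])/(EG - F^2), Gamma^q_ij = (E*[ij,q] - F*[ij,p])/(EG - F^2)


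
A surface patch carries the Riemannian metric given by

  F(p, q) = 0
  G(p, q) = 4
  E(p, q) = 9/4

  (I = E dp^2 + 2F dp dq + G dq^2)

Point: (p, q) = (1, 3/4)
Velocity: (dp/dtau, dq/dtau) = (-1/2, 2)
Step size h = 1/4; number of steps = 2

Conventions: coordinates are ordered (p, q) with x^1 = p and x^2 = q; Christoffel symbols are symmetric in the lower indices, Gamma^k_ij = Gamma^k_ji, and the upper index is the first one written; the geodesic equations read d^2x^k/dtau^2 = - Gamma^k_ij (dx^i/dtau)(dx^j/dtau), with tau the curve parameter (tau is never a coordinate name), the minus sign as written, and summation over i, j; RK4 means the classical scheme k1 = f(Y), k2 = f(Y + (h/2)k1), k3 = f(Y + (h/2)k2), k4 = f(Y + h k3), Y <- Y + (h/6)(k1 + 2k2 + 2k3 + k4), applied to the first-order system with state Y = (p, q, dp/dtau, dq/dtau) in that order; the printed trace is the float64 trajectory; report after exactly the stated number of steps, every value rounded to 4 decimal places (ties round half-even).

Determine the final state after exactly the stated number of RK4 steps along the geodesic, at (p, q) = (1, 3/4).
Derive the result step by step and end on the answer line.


f(Y) = (dp/dtau, dq/dtau, -Gamma^p_ij Y'^i Y'^j, -Gamma^q_ij Y'^i Y'^j) with the Gammas evaluated at the stage position; h = 0.250000; intermediate values shown to 6 dp
step 0: p = 1.0000, q = 0.7500, dp/dtau = -0.5000, dq/dtau = 2.0000
step 1:
  k1: at (p, q) = (1.000000, 0.750000), (dp/dtau, dq/dtau) = (-0.500000, 2.000000); Gamma_ppp = 0.000000, Gamma_ppq = 0.000000, Gamma_pqq = 0.000000, Gamma_qpp = 0.000000, Gamma_qpq = 0.000000, Gamma_qqq = 0.000000; k1 = (-0.500000, 2.000000, 0.000000, 0.000000)
  k2: at (p, q) = (0.937500, 1.000000), (dp/dtau, dq/dtau) = (-0.500000, 2.000000); Gamma_ppp = 0.000000, Gamma_ppq = 0.000000, Gamma_pqq = 0.000000, Gamma_qpp = 0.000000, Gamma_qpq = 0.000000, Gamma_qqq = 0.000000; k2 = (-0.500000, 2.000000, 0.000000, 0.000000)
  k3: at (p, q) = (0.937500, 1.000000), (dp/dtau, dq/dtau) = (-0.500000, 2.000000); Gamma_ppp = 0.000000, Gamma_ppq = 0.000000, Gamma_pqq = 0.000000, Gamma_qpp = 0.000000, Gamma_qpq = 0.000000, Gamma_qqq = 0.000000; k3 = (-0.500000, 2.000000, 0.000000, 0.000000)
  k4: at (p, q) = (0.875000, 1.250000), (dp/dtau, dq/dtau) = (-0.500000, 2.000000); Gamma_ppp = 0.000000, Gamma_ppq = 0.000000, Gamma_pqq = 0.000000, Gamma_qpp = 0.000000, Gamma_qpq = 0.000000, Gamma_qqq = 0.000000; k4 = (-0.500000, 2.000000, 0.000000, 0.000000)
  Y <- Y + (h/6)(k1 + 2k2 + 2k3 + k4): p = 0.8750, q = 1.2500, dp/dtau = -0.5000, dq/dtau = 2.0000
step 2:
  k1: at (p, q) = (0.875000, 1.250000), (dp/dtau, dq/dtau) = (-0.500000, 2.000000); Gamma_ppp = 0.000000, Gamma_ppq = 0.000000, Gamma_pqq = 0.000000, Gamma_qpp = 0.000000, Gamma_qpq = 0.000000, Gamma_qqq = 0.000000; k1 = (-0.500000, 2.000000, 0.000000, 0.000000)
  k2: at (p, q) = (0.812500, 1.500000), (dp/dtau, dq/dtau) = (-0.500000, 2.000000); Gamma_ppp = 0.000000, Gamma_ppq = 0.000000, Gamma_pqq = 0.000000, Gamma_qpp = 0.000000, Gamma_qpq = 0.000000, Gamma_qqq = 0.000000; k2 = (-0.500000, 2.000000, 0.000000, 0.000000)
  k3: at (p, q) = (0.812500, 1.500000), (dp/dtau, dq/dtau) = (-0.500000, 2.000000); Gamma_ppp = 0.000000, Gamma_ppq = 0.000000, Gamma_pqq = 0.000000, Gamma_qpp = 0.000000, Gamma_qpq = 0.000000, Gamma_qqq = 0.000000; k3 = (-0.500000, 2.000000, 0.000000, 0.000000)
  k4: at (p, q) = (0.750000, 1.750000), (dp/dtau, dq/dtau) = (-0.500000, 2.000000); Gamma_ppp = 0.000000, Gamma_ppq = 0.000000, Gamma_pqq = 0.000000, Gamma_qpp = 0.000000, Gamma_qpq = 0.000000, Gamma_qqq = 0.000000; k4 = (-0.500000, 2.000000, 0.000000, 0.000000)
  Y <- Y + (h/6)(k1 + 2k2 + 2k3 + k4): p = 0.7500, q = 1.7500, dp/dtau = -0.5000, dq/dtau = 2.0000

Answer: p = 0.7500, q = 1.7500, dp/dtau = -0.5000, dq/dtau = 2.0000
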